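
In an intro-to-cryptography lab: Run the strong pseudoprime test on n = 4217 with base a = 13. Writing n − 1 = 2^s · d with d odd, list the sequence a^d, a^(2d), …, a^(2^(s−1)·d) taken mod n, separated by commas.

n − 1 = 4216 = 2^3 · 527, so s = 3 and d = 527.
x_0 = 13^527 mod 4217 = 1551.
x_1 = 1551^2 mod 4217 = 1911.
x_2 = 1911^2 mod 4217 = 4216.

1551, 1911, 4216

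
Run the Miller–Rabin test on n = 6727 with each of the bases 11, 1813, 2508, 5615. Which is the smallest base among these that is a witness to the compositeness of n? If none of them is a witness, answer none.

n − 1 = 6726 = 2^1 · 3363, so s = 1 and d = 3363.
Base 11: x_0 = 11^3363 mod 6727 = 463. x_0 ∉ {1, 6726} and s = 1, so 11 is a Miller–Rabin witness and 6727 is composite.
Base 1813: x_0 = 1813^3363 mod 6727 = 6041. x_0 ∉ {1, 6726} and s = 1, so 1813 is a Miller–Rabin witness and 6727 is composite.
Base 2508: x_0 = 2508^3363 mod 6727 = 5181. x_0 ∉ {1, 6726} and s = 1, so 2508 is a Miller–Rabin witness and 6727 is composite.
Base 5615: x_0 = 5615^3363 mod 6727 = 64. x_0 ∉ {1, 6726} and s = 1, so 5615 is a Miller–Rabin witness and 6727 is composite.
The smallest witness among the given bases is 11.

11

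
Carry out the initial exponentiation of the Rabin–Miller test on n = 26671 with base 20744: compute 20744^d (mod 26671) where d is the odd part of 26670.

18748

n − 1 = 26670 = 2^1 · 13335, so s = 1 and d = 13335.
Repeated squaring mod 26671: 20744^1 ≡ 20744, 20744^2 ≡ 3622, 20744^4 ≡ 23423, 20744^8 ≡ 14459, 20744^16 ≡ 15383, 20744^32 ≡ 11577, 20744^64 ≡ 5154, 20744^128 ≡ 26071, 20744^256 ≡ 13277, 20744^512 ≡ 10090, 20744^1024 ≡ 4893, 20744^2048 ≡ 17562, 20744^4096 ≡ 400, 20744^8192 ≡ 26645.
13335 = 8192 + 4096 + 1024 + 16 + 4 + 2 + 1, so 20744^13335 ≡ 26645·400·4893·15383·23423·3622·20744 ≡ 18748 (mod 26671).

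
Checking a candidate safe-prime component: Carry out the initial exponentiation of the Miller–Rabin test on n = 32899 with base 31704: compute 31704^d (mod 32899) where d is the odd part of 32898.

2888

n − 1 = 32898 = 2^1 · 16449, so s = 1 and d = 16449.
By repeated squaring, 31704^16449 ≡ 2888 (mod 32899).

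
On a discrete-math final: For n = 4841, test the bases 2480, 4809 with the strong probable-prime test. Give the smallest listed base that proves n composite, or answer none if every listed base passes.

2480

n − 1 = 4840 = 2^3 · 605, so s = 3 and d = 605.
Base 2480: x_0 = 2480^605 mod 4841 = 2977. x_0 is neither 1 nor 4840, so continue squaring. x_1 = 2977^2 mod 4841 = 3499. x_2 = 3499^2 mod 4841 = 112. Reached i = s−1 = 2 without hitting −1: 2480 is a Miller–Rabin witness and 4841 is composite.
Base 4809: x_0 = 4809^605 mod 4841 = 1826. x_0 is neither 1 nor 4840, so continue squaring. x_1 = 1826^2 mod 4841 = 3668. x_2 = 3668^2 mod 4841 = 1085. Reached i = s−1 = 2 without hitting −1: 4809 is a Miller–Rabin witness and 4841 is composite.
The smallest witness among the given bases is 2480.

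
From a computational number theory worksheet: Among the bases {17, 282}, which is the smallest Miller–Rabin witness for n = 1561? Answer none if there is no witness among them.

n − 1 = 1560 = 2^3 · 195, so s = 3 and d = 195.
Base 17: x_0 = 17^195 mod 1561 = 1371. x_0 is neither 1 nor 1560, so continue squaring. x_1 = 1371^2 mod 1561 = 197. x_2 = 197^2 mod 1561 = 1345. Reached i = s−1 = 2 without hitting −1: 17 is a Miller–Rabin witness and 1561 is composite.
Base 282: x_0 = 282^195 mod 1561 = 1100. x_0 is neither 1 nor 1560, so continue squaring. x_1 = 1100^2 mod 1561 = 225. x_2 = 225^2 mod 1561 = 673. Reached i = s−1 = 2 without hitting −1: 282 is a Miller–Rabin witness and 1561 is composite.
The smallest witness among the given bases is 17.

17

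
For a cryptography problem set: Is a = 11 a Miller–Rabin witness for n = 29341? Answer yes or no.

yes

n − 1 = 29340 = 2^2 · 7335, so s = 2 and d = 7335.
x_0 = 11^7335 mod 29341 = 1331.
x_0 is neither 1 nor 29340, so continue squaring.
x_1 = 1331^2 mod 29341 = 11101.
Reached i = s−1 = 1 without hitting −1: 11 is a Miller–Rabin witness and 29341 is composite.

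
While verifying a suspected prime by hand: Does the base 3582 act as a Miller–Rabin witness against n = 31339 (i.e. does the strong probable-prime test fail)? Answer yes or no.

yes

n − 1 = 31338 = 2^1 · 15669, so s = 1 and d = 15669.
x_0 = 3582^15669 mod 31339 = 18906.
x_0 ∉ {1, 31338} and s = 1, so 3582 is a Miller–Rabin witness and 31339 is composite.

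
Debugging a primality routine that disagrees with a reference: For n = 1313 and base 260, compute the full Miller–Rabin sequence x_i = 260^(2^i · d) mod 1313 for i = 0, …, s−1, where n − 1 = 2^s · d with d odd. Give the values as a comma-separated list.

832, 273, 1001, 182, 299

n − 1 = 1312 = 2^5 · 41, so s = 5 and d = 41.
x_0 = 260^41 mod 1313 = 832.
x_1 = 832^2 mod 1313 = 273.
x_2 = 273^2 mod 1313 = 1001.
x_3 = 1001^2 mod 1313 = 182.
x_4 = 182^2 mod 1313 = 299.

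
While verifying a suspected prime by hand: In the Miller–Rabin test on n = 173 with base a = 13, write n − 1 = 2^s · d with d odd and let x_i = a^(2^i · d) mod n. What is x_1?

1

n − 1 = 172 = 2^2 · 43, so s = 2 and d = 43.
Repeated squaring mod 173: 13^1 ≡ 13, 13^2 ≡ 169, 13^4 ≡ 16, 13^8 ≡ 83, 13^16 ≡ 142, 13^32 ≡ 96.
43 = 32 + 8 + 2 + 1, so 13^43 ≡ 96·83·169·13 ≡ 172 (mod 173).
x_0 = 172.
x_1 = 172^2 mod 173 = 1.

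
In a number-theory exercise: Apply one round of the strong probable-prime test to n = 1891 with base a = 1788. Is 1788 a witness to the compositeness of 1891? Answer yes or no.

n − 1 = 1890 = 2^1 · 945, so s = 1 and d = 945.
Repeated squaring mod 1891: 1788^1 ≡ 1788, 1788^2 ≡ 1154, 1788^4 ≡ 452, 1788^8 ≡ 76, 1788^16 ≡ 103, 1788^32 ≡ 1154, 1788^64 ≡ 452, 1788^128 ≡ 76, 1788^256 ≡ 103, 1788^512 ≡ 1154.
945 = 512 + 256 + 128 + 32 + 16 + 1, so 1788^945 ≡ 1154·103·76·1154·103·1788 ≡ 1890 (mod 1891).
x_0 = 1788^945 mod 1891 = 1890.
x_0 = 1890 ≡ −1, so 1788 is not a witness.

no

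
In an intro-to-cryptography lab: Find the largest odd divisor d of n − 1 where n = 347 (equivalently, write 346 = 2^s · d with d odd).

173

Halving: 346 → 173; 173 is odd.
So 346 = 2^1 · 173.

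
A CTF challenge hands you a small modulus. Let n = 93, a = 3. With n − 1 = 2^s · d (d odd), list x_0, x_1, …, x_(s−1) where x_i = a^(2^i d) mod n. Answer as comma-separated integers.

42, 90

n − 1 = 92 = 2^2 · 23, so s = 2 and d = 23.
x_0 = 3^23 mod 93 = 42.
x_1 = 42^2 mod 93 = 90.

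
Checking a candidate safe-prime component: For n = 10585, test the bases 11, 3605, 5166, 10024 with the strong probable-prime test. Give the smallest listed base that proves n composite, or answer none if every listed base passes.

11

n − 1 = 10584 = 2^3 · 1323, so s = 3 and d = 1323.
Base 11: x_0 = 11^1323 mod 10585 = 7436. x_0 is neither 1 nor 10584, so continue squaring. x_1 = 7436^2 mod 10585 = 8641. x_2 = 8641^2 mod 10585 = 291. Reached i = s−1 = 2 without hitting −1: 11 is a Miller–Rabin witness and 10585 is composite.
Base 3605: x_0 = 3605^1323 mod 10585 = 9395. x_0 is neither 1 nor 10584, so continue squaring. x_1 = 9395^2 mod 10585 = 8295. x_2 = 8295^2 mod 10585 = 4525. Reached i = s−1 = 2 without hitting −1: 3605 is a Miller–Rabin witness and 10585 is composite.
Base 5166: x_0 = 5166^1323 mod 10585 = 5161. x_0 is neither 1 nor 10584, so continue squaring. x_1 = 5161^2 mod 10585 = 4061. x_2 = 4061^2 mod 10585 = 291. Reached i = s−1 = 2 without hitting −1: 5166 is a Miller–Rabin witness and 10585 is composite.
Base 10024: x_0 = 10024^1323 mod 10585 = 10539. x_0 is neither 1 nor 10584, so continue squaring. x_1 = 10539^2 mod 10585 = 2116. x_2 = 2116^2 mod 10585 = 1. x_2 = 1 but x_1 ≠ ±1, a nontrivial square root of 1 — 10024 is a witness and 10585 is composite.
The smallest witness among the given bases is 11.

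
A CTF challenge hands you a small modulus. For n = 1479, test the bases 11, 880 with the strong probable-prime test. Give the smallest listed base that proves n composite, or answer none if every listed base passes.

11

n − 1 = 1478 = 2^1 · 739, so s = 1 and d = 739.
Base 11: x_0 = 11^739 mod 1479 = 1025. x_0 ∉ {1, 1478} and s = 1, so 11 is a Miller–Rabin witness and 1479 is composite.
Base 880: x_0 = 880^739 mod 1479 = 1075. x_0 ∉ {1, 1478} and s = 1, so 880 is a Miller–Rabin witness and 1479 is composite.
The smallest witness among the given bases is 11.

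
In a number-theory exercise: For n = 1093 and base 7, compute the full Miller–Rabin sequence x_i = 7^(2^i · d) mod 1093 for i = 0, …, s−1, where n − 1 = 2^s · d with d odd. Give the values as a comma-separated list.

n − 1 = 1092 = 2^2 · 273, so s = 2 and d = 273.
x_0 = 7^273 mod 1093 = 1.
x_1 = 1^2 mod 1093 = 1.

1, 1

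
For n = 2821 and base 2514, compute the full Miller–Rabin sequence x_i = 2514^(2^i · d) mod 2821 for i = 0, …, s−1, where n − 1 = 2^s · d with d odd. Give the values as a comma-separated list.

2696, 1520

n − 1 = 2820 = 2^2 · 705, so s = 2 and d = 705.
x_0 = 2514^705 mod 2821 = 2696.
x_1 = 2696^2 mod 2821 = 1520.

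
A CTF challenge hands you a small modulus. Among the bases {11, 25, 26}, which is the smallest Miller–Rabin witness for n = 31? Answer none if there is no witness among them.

n − 1 = 30 = 2^1 · 15, so s = 1 and d = 15.
Base 11: x_0 = 11^15 mod 31 = 30. x_0 = 30 ≡ −1, so 11 is not a witness.
Base 25: x_0 = 25^15 mod 31 = 1. x_0 = 1, so 25 is not a witness.
Base 26: x_0 = 26^15 mod 31 = 30. x_0 = 30 ≡ −1, so 26 is not a witness.
No listed base is a witness for 31.

none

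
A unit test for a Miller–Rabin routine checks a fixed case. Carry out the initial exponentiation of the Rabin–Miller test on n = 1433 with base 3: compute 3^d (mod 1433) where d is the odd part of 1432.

1091

n − 1 = 1432 = 2^3 · 179, so s = 3 and d = 179.
3^179 mod 1433 = 1091.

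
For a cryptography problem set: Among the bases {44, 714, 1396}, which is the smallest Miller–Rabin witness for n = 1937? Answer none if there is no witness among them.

714

n − 1 = 1936 = 2^4 · 121, so s = 4 and d = 121.
Base 44: x_0 = 44^121 mod 1937 = 44. x_0 is neither 1 nor 1936, so continue squaring. x_1 = 44^2 mod 1937 = 1936. x_1 ≡ −1, so 44 is not a witness.
Base 714: x_0 = 714^121 mod 1937 = 1143. x_0 is neither 1 nor 1936, so continue squaring. x_1 = 1143^2 mod 1937 = 911. x_2 = 911^2 mod 1937 = 885. x_3 = 885^2 mod 1937 = 677. Reached i = s−1 = 3 without hitting −1: 714 is a Miller–Rabin witness and 1937 is composite.
Base 1396: x_0 = 1396^121 mod 1937 = 1318. x_0 is neither 1 nor 1936, so continue squaring. x_1 = 1318^2 mod 1937 = 1572. x_2 = 1572^2 mod 1937 = 1509. x_3 = 1509^2 mod 1937 = 1106. Reached i = s−1 = 3 without hitting −1: 1396 is a Miller–Rabin witness and 1937 is composite.
The smallest witness among the given bases is 714.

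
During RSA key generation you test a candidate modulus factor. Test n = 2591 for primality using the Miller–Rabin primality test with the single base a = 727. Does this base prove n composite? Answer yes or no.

no

n − 1 = 2590 = 2^1 · 1295, so s = 1 and d = 1295.
x_0 = 727^1295 mod 2591 = 2590.
x_0 = 2590 ≡ −1, so 727 is not a witness.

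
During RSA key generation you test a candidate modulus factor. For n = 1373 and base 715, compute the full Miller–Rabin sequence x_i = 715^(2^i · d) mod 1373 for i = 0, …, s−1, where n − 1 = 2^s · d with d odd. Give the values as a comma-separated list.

1, 1

n − 1 = 1372 = 2^2 · 343, so s = 2 and d = 343.
x_0 = 715^343 mod 1373 = 1.
x_1 = 1^2 mod 1373 = 1.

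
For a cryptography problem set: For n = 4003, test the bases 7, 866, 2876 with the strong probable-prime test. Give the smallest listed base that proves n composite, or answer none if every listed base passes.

n − 1 = 4002 = 2^1 · 2001, so s = 1 and d = 2001.
Base 7: x_0 = 7^2001 mod 4003 = 1. x_0 = 1, so 7 is not a witness.
Base 866: x_0 = 866^2001 mod 4003 = 4002. x_0 = 4002 ≡ −1, so 866 is not a witness.
Base 2876: x_0 = 2876^2001 mod 4003 = 1. x_0 = 1, so 2876 is not a witness.
No listed base is a witness for 4003.

none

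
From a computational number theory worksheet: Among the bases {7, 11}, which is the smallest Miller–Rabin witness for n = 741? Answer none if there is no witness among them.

n − 1 = 740 = 2^2 · 185, so s = 2 and d = 185.
Base 7: x_0 = 7^185 mod 741 = 505. x_0 is neither 1 nor 740, so continue squaring. x_1 = 505^2 mod 741 = 121. Reached i = s−1 = 1 without hitting −1: 7 is a Miller–Rabin witness and 741 is composite.
Base 11: x_0 = 11^185 mod 741 = 254. x_0 is neither 1 nor 740, so continue squaring. x_1 = 254^2 mod 741 = 49. Reached i = s−1 = 1 without hitting −1: 11 is a Miller–Rabin witness and 741 is composite.
The smallest witness among the given bases is 7.

7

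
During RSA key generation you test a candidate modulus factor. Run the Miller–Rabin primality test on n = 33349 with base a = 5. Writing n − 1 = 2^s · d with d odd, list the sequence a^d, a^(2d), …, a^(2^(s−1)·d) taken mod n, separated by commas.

n − 1 = 33348 = 2^2 · 8337, so s = 2 and d = 8337.
x_0 = 5^8337 mod 33349 = 33348.
x_1 = 33348^2 mod 33349 = 1.

33348, 1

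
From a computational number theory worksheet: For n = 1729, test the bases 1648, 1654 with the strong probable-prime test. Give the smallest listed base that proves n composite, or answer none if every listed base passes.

n − 1 = 1728 = 2^6 · 27, so s = 6 and d = 27.
Base 1648: x_0 = 1648^27 mod 1729 = 1728. x_0 = 1728 ≡ −1, so 1648 is not a witness.
Base 1654: x_0 = 1654^27 mod 1729 = 1. x_0 = 1, so 1654 is not a witness.
No listed base is a witness for 1729.

none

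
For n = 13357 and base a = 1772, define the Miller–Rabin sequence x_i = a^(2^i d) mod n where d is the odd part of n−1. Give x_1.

n − 1 = 13356 = 2^2 · 3339, so s = 2 and d = 3339.
By repeated squaring, 1772^3339 ≡ 9843 (mod 13357).
x_0 = 9843.
x_1 = 9843^2 mod 13357 = 6328.

6328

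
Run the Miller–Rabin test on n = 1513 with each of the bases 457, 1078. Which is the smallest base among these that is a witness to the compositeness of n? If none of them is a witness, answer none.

n − 1 = 1512 = 2^3 · 189, so s = 3 and d = 189.
Base 457: x_0 = 457^189 mod 1513 = 1056. x_0 is neither 1 nor 1512, so continue squaring. x_1 = 1056^2 mod 1513 = 55. x_2 = 55^2 mod 1513 = 1512. x_2 ≡ −1, so 457 is not a witness.
Base 1078: x_0 = 1078^189 mod 1513 = 516. x_0 is neither 1 nor 1512, so continue squaring. x_1 = 516^2 mod 1513 = 1481. x_2 = 1481^2 mod 1513 = 1024. Reached i = s−1 = 2 without hitting −1: 1078 is a Miller–Rabin witness and 1513 is composite.
The smallest witness among the given bases is 1078.

1078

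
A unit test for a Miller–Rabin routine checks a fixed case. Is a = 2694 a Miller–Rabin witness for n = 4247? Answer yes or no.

n − 1 = 4246 = 2^1 · 2123, so s = 1 and d = 2123.
x_0 = 2694^2123 mod 4247 = 4205.
x_0 ∉ {1, 4246} and s = 1, so 2694 is a Miller–Rabin witness and 4247 is composite.

yes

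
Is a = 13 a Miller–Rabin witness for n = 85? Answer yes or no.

n − 1 = 84 = 2^2 · 21, so s = 2 and d = 21.
Repeated squaring mod 85: 13^1 ≡ 13, 13^2 ≡ 84, 13^4 ≡ 1, 13^8 ≡ 1, 13^16 ≡ 1.
21 = 16 + 4 + 1, so 13^21 ≡ 1·1·13 ≡ 13 (mod 85).
x_0 = 13^21 mod 85 = 13.
x_0 is neither 1 nor 84, so continue squaring.
x_1 = 13^2 mod 85 = 84.
x_1 ≡ −1, so 13 is not a witness.

no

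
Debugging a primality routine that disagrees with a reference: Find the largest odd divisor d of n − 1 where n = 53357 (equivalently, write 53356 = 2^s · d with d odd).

13339

Halving: 53356 → 26678 → 13339; 13339 is odd.
So 53356 = 2^2 · 13339.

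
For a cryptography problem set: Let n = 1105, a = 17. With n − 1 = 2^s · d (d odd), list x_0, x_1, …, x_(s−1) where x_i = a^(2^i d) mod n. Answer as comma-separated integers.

n − 1 = 1104 = 2^4 · 69, so s = 4 and d = 69.
x_0 = 17^69 mod 1105 = 272.
x_1 = 272^2 mod 1105 = 1054.
x_2 = 1054^2 mod 1105 = 391.
x_3 = 391^2 mod 1105 = 391.

272, 1054, 391, 391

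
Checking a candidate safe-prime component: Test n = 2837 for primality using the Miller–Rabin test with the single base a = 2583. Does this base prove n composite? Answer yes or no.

no

n − 1 = 2836 = 2^2 · 709, so s = 2 and d = 709.
x_0 = 2583^709 mod 2837 = 2836.
x_0 = 2836 ≡ −1, so 2583 is not a witness.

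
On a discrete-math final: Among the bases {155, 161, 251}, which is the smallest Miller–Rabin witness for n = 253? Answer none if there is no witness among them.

n − 1 = 252 = 2^2 · 63, so s = 2 and d = 63.
Base 155: x_0 = 155^63 mod 253 = 166. x_0 is neither 1 nor 252, so continue squaring. x_1 = 166^2 mod 253 = 232. Reached i = s−1 = 1 without hitting −1: 155 is a Miller–Rabin witness and 253 is composite.
Base 161: x_0 = 161^63 mod 253 = 46. x_0 is neither 1 nor 252, so continue squaring. x_1 = 46^2 mod 253 = 92. Reached i = s−1 = 1 without hitting −1: 161 is a Miller–Rabin witness and 253 is composite.
Base 251: x_0 = 251^63 mod 253 = 135. x_0 is neither 1 nor 252, so continue squaring. x_1 = 135^2 mod 253 = 9. Reached i = s−1 = 1 without hitting −1: 251 is a Miller–Rabin witness and 253 is composite.
The smallest witness among the given bases is 155.

155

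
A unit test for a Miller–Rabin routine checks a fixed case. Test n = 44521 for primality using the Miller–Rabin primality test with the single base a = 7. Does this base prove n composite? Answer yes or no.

n − 1 = 44520 = 2^3 · 5565, so s = 3 and d = 5565.
x_0 = 7^5565 mod 44521 = 40089.
x_0 is neither 1 nor 44520, so continue squaring.
x_1 = 40089^2 mod 44521 = 8863.
x_2 = 8863^2 mod 44521 = 17725.
Reached i = s−1 = 2 without hitting −1: 7 is a Miller–Rabin witness and 44521 is composite.

yes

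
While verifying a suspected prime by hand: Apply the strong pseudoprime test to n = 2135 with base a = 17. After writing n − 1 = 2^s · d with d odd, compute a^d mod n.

68

n − 1 = 2134 = 2^1 · 1067, so s = 1 and d = 1067.
By repeated squaring, 17^1067 ≡ 68 (mod 2135).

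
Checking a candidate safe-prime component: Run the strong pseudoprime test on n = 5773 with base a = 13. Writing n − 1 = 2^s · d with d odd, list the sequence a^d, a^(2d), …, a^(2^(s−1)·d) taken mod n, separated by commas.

n − 1 = 5772 = 2^2 · 1443, so s = 2 and d = 1443.
x_0 = 13^1443 mod 5773 = 4010.
x_1 = 4010^2 mod 5773 = 2295.

4010, 2295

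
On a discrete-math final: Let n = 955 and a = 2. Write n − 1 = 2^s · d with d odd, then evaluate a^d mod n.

577

n − 1 = 954 = 2^1 · 477, so s = 1 and d = 477.
Repeated squaring mod 955: 2^1 ≡ 2, 2^2 ≡ 4, 2^4 ≡ 16, 2^8 ≡ 256, 2^16 ≡ 596, 2^32 ≡ 911, 2^64 ≡ 26, 2^128 ≡ 676, 2^256 ≡ 486.
477 = 256 + 128 + 64 + 16 + 8 + 4 + 1, so 2^477 ≡ 486·676·26·596·256·16·2 ≡ 577 (mod 955).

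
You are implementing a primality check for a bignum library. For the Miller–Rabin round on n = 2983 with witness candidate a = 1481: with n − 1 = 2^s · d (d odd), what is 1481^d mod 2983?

341

n − 1 = 2982 = 2^1 · 1491, so s = 1 and d = 1491.
1481^1491 mod 2983 = 341.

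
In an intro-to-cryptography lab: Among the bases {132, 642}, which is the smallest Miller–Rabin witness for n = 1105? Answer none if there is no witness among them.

none

n − 1 = 1104 = 2^4 · 69, so s = 4 and d = 69.
Base 132: x_0 = 132^69 mod 1105 = 642. x_0 is neither 1 nor 1104, so continue squaring. x_1 = 642^2 mod 1105 = 1104. x_1 ≡ −1, so 132 is not a witness.
Base 642: x_0 = 642^69 mod 1105 = 642. x_0 is neither 1 nor 1104, so continue squaring. x_1 = 642^2 mod 1105 = 1104. x_1 ≡ −1, so 642 is not a witness.
No listed base is a witness for 1105.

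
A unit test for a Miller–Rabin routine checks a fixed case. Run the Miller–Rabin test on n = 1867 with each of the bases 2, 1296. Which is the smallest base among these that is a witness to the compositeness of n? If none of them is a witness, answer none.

none

n − 1 = 1866 = 2^1 · 933, so s = 1 and d = 933.
Base 2: x_0 = 2^933 mod 1867 = 1866. x_0 = 1866 ≡ −1, so 2 is not a witness.
Base 1296: x_0 = 1296^933 mod 1867 = 1. x_0 = 1, so 1296 is not a witness.
No listed base is a witness for 1867.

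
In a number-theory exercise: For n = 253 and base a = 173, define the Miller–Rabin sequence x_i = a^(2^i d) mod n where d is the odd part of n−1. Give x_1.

n − 1 = 252 = 2^2 · 63, so s = 2 and d = 63.
By repeated squaring, 173^63 ≡ 215 (mod 253).
x_0 = 215.
x_1 = 215^2 mod 253 = 179.

179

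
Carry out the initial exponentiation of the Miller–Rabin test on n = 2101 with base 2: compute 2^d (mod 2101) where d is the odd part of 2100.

1682

n − 1 = 2100 = 2^2 · 525, so s = 2 and d = 525.
2^525 mod 2101 = 1682.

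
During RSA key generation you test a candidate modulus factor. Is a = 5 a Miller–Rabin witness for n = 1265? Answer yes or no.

n − 1 = 1264 = 2^4 · 79, so s = 4 and d = 79.
x_0 = 5^79 mod 1265 = 1010.
x_0 is neither 1 nor 1264, so continue squaring.
x_1 = 1010^2 mod 1265 = 510.
x_2 = 510^2 mod 1265 = 775.
x_3 = 775^2 mod 1265 = 1015.
Reached i = s−1 = 3 without hitting −1: 5 is a Miller–Rabin witness and 1265 is composite.

yes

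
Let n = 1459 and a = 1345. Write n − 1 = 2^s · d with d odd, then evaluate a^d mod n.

n − 1 = 1458 = 2^1 · 729, so s = 1 and d = 729.
Repeated squaring mod 1459: 1345^1 ≡ 1345, 1345^2 ≡ 1324, 1345^4 ≡ 717, 1345^8 ≡ 521, 1345^16 ≡ 67, 1345^32 ≡ 112, 1345^64 ≡ 872, 1345^128 ≡ 245, 1345^256 ≡ 206, 1345^512 ≡ 125.
729 = 512 + 128 + 64 + 16 + 8 + 1, so 1345^729 ≡ 125·245·872·67·521·1345 ≡ 1458 (mod 1459).

1458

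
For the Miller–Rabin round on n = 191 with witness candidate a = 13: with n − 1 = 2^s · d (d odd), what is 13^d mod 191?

n − 1 = 190 = 2^1 · 95, so s = 1 and d = 95.
Repeated squaring mod 191: 13^1 ≡ 13, 13^2 ≡ 169, 13^4 ≡ 102, 13^8 ≡ 90, 13^16 ≡ 78, 13^32 ≡ 163, 13^64 ≡ 20.
95 = 64 + 16 + 8 + 4 + 2 + 1, so 13^95 ≡ 20·78·90·102·169·13 ≡ 1 (mod 191).

1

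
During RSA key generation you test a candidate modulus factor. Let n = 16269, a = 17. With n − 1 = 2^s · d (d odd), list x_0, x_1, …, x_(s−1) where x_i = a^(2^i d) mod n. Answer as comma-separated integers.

1955, 15079

n − 1 = 16268 = 2^2 · 4067, so s = 2 and d = 4067.
x_0 = 17^4067 mod 16269 = 1955.
x_1 = 1955^2 mod 16269 = 15079.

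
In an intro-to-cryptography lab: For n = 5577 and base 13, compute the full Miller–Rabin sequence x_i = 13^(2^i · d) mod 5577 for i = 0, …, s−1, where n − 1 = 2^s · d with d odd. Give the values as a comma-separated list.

1690, 676, 5239

n − 1 = 5576 = 2^3 · 697, so s = 3 and d = 697.
x_0 = 13^697 mod 5577 = 1690.
x_1 = 1690^2 mod 5577 = 676.
x_2 = 676^2 mod 5577 = 5239.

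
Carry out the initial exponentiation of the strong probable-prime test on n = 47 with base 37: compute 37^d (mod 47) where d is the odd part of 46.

n − 1 = 46 = 2^1 · 23, so s = 1 and d = 23.
37^23 mod 47 = 1.

1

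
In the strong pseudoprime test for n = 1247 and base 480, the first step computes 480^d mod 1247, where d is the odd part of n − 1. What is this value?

n − 1 = 1246 = 2^1 · 623, so s = 1 and d = 623.
480^623 mod 1247 = 639.

639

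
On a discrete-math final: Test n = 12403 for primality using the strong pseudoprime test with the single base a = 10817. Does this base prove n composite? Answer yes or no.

n − 1 = 12402 = 2^1 · 6201, so s = 1 and d = 6201.
x_0 = 10817^6201 mod 12403 = 12088.
x_0 ∉ {1, 12402} and s = 1, so 10817 is a Miller–Rabin witness and 12403 is composite.

yes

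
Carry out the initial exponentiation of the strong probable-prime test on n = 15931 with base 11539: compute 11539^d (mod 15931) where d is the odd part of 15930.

n − 1 = 15930 = 2^1 · 7965, so s = 1 and d = 7965.
11539^7965 mod 15931 = 2523.

2523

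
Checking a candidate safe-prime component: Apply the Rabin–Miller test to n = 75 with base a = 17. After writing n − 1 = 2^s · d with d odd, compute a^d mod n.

n − 1 = 74 = 2^1 · 37, so s = 1 and d = 37.
17^37 mod 75 = 2.

2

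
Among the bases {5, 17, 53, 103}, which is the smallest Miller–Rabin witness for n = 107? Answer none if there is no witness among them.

none

n − 1 = 106 = 2^1 · 53, so s = 1 and d = 53.
Base 5: x_0 = 5^53 mod 107 = 106. x_0 = 106 ≡ −1, so 5 is not a witness.
Base 17: x_0 = 17^53 mod 107 = 106. x_0 = 106 ≡ −1, so 17 is not a witness.
Base 53: x_0 = 53^53 mod 107 = 1. x_0 = 1, so 53 is not a witness.
Base 103: x_0 = 103^53 mod 107 = 106. x_0 = 106 ≡ −1, so 103 is not a witness.
No listed base is a witness for 107.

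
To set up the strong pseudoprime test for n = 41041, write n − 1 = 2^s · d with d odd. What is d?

2565

Halving: 41040 → 20520 → 10260 → 5130 → 2565; 2565 is odd.
So 41040 = 2^4 · 2565.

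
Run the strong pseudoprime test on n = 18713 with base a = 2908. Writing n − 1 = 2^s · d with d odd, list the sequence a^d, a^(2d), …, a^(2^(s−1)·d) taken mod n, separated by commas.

18712, 1, 1

n − 1 = 18712 = 2^3 · 2339, so s = 3 and d = 2339.
x_0 = 2908^2339 mod 18713 = 18712.
x_1 = 18712^2 mod 18713 = 1.
x_2 = 1^2 mod 18713 = 1.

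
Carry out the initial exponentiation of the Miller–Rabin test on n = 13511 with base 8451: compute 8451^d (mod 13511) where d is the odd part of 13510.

n − 1 = 13510 = 2^1 · 6755, so s = 1 and d = 6755.
By repeated squaring, 8451^6755 ≡ 5046 (mod 13511).

5046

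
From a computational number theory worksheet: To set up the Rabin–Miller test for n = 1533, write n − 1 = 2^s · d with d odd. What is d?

Halving: 1532 → 766 → 383; 383 is odd.
So 1532 = 2^2 · 383.

383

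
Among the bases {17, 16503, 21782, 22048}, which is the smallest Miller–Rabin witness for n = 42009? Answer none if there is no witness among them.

n − 1 = 42008 = 2^3 · 5251, so s = 3 and d = 5251.
Base 17: x_0 = 17^5251 mod 42009 = 776. x_0 is neither 1 nor 42008, so continue squaring. x_1 = 776^2 mod 42009 = 14050. x_2 = 14050^2 mod 42009 = 2209. Reached i = s−1 = 2 without hitting −1: 17 is a Miller–Rabin witness and 42009 is composite.
Base 16503: x_0 = 16503^5251 mod 42009 = 34686. x_0 is neither 1 nor 42008, so continue squaring. x_1 = 34686^2 mod 42009 = 22845. x_2 = 22845^2 mod 42009 = 16218. Reached i = s−1 = 2 without hitting −1: 16503 is a Miller–Rabin witness and 42009 is composite.
Base 21782: x_0 = 21782^5251 mod 42009 = 14885. x_0 is neither 1 nor 42008, so continue squaring. x_1 = 14885^2 mod 42009 = 7759. x_2 = 7759^2 mod 42009 = 3184. Reached i = s−1 = 2 without hitting −1: 21782 is a Miller–Rabin witness and 42009 is composite.
Base 22048: x_0 = 22048^5251 mod 42009 = 37096. x_0 is neither 1 nor 42008, so continue squaring. x_1 = 37096^2 mod 42009 = 24403. x_2 = 24403^2 mod 42009 = 28834. Reached i = s−1 = 2 without hitting −1: 22048 is a Miller–Rabin witness and 42009 is composite.
The smallest witness among the given bases is 17.

17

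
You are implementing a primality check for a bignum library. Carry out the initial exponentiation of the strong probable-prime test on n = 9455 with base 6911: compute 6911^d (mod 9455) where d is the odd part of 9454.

6196

n − 1 = 9454 = 2^1 · 4727, so s = 1 and d = 4727.
Repeated squaring mod 9455: 6911^1 ≡ 6911, 6911^2 ≡ 4716, 6911^4 ≡ 2496, 6911^8 ≡ 8626, 6911^16 ≡ 6481, 6911^32 ≡ 4251, 6911^64 ≡ 2496, 6911^128 ≡ 8626, 6911^256 ≡ 6481, 6911^512 ≡ 4251, 6911^1024 ≡ 2496, 6911^2048 ≡ 8626, 6911^4096 ≡ 6481.
4727 = 4096 + 512 + 64 + 32 + 16 + 4 + 2 + 1, so 6911^4727 ≡ 6481·4251·2496·4251·6481·2496·4716·6911 ≡ 6196 (mod 9455).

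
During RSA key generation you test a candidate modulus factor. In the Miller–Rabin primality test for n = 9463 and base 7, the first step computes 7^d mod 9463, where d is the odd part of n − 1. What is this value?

1

n − 1 = 9462 = 2^1 · 4731, so s = 1 and d = 4731.
7^4731 mod 9463 = 1.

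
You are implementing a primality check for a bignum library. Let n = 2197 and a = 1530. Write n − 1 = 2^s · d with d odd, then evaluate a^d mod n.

1912

n − 1 = 2196 = 2^2 · 549, so s = 2 and d = 549.
Repeated squaring mod 2197: 1530^1 ≡ 1530, 1530^2 ≡ 1095, 1530^4 ≡ 1660, 1530^8 ≡ 562, 1530^16 ≡ 1673, 1530^32 ≡ 2148, 1530^64 ≡ 204, 1530^128 ≡ 2070, 1530^256 ≡ 750, 1530^512 ≡ 68.
549 = 512 + 32 + 4 + 1, so 1530^549 ≡ 68·2148·1660·1530 ≡ 1912 (mod 2197).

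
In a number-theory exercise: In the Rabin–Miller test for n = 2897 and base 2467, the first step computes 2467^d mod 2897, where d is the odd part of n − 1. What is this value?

2036

n − 1 = 2896 = 2^4 · 181, so s = 4 and d = 181.
Repeated squaring mod 2897: 2467^1 ≡ 2467, 2467^2 ≡ 2389, 2467^4 ≡ 231, 2467^8 ≡ 1215, 2467^16 ≡ 1652, 2467^32 ≡ 130, 2467^64 ≡ 2415, 2467^128 ≡ 564.
181 = 128 + 32 + 16 + 4 + 1, so 2467^181 ≡ 564·130·1652·231·2467 ≡ 2036 (mod 2897).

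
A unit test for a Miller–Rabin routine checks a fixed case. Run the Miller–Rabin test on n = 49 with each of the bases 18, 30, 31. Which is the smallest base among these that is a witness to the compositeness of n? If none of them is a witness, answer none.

none

n − 1 = 48 = 2^4 · 3, so s = 4 and d = 3.
Base 18: x_0 = 18^3 mod 49 = 1. x_0 = 1, so 18 is not a witness.
Base 30: x_0 = 30^3 mod 49 = 1. x_0 = 1, so 30 is not a witness.
Base 31: x_0 = 31^3 mod 49 = 48. x_0 = 48 ≡ −1, so 31 is not a witness.
No listed base is a witness for 49.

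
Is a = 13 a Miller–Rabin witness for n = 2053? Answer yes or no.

n − 1 = 2052 = 2^2 · 513, so s = 2 and d = 513.
Repeated squaring mod 2053: 13^1 ≡ 13, 13^2 ≡ 169, 13^4 ≡ 1872, 13^8 ≡ 1966, 13^16 ≡ 1410, 13^32 ≡ 796, 13^64 ≡ 1292, 13^128 ≡ 175, 13^256 ≡ 1883, 13^512 ≡ 158.
513 = 512 + 1, so 13^513 ≡ 158·13 ≡ 1 (mod 2053).
x_0 = 13^513 mod 2053 = 1.
x_0 = 1, so 13 is not a witness.

no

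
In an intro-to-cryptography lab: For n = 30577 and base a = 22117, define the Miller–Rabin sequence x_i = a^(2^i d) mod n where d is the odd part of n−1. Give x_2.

n − 1 = 30576 = 2^4 · 1911, so s = 4 and d = 1911.
Repeated squaring mod 30577: 22117^1 ≡ 22117, 22117^2 ≡ 21420, 22117^4 ≡ 8515, 22117^8 ≡ 7158, 22117^16 ≡ 20489, 22117^32 ≡ 7488, 22117^64 ≡ 22503, 22117^128 ≡ 29889, 22117^256 ≡ 14689, 22117^512 ≡ 15409, 22117^1024 ≡ 6876.
1911 = 1024 + 512 + 256 + 64 + 32 + 16 + 4 + 2 + 1, so 22117^1911 ≡ 6876·15409·14689·22503·7488·20489·8515·21420·22117 ≡ 6253 (mod 30577).
x_0 = 6253.
x_1 = 6253^2 mod 30577 = 22603.
x_2 = 22603^2 mod 30577 = 15093.

15093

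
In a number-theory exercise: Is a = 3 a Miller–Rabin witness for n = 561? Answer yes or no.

yes

n − 1 = 560 = 2^4 · 35, so s = 4 and d = 35.
x_0 = 3^35 mod 561 = 78.
x_0 is neither 1 nor 560, so continue squaring.
x_1 = 78^2 mod 561 = 474.
x_2 = 474^2 mod 561 = 276.
x_3 = 276^2 mod 561 = 441.
Reached i = s−1 = 3 without hitting −1: 3 is a Miller–Rabin witness and 561 is composite.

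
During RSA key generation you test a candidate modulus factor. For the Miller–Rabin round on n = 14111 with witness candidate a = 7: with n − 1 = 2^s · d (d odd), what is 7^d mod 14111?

n − 1 = 14110 = 2^1 · 7055, so s = 1 and d = 7055.
7^7055 mod 14111 = 10449.

10449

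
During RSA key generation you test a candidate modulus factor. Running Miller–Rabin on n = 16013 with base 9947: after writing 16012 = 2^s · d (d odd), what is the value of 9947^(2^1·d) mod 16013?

n − 1 = 16012 = 2^2 · 4003, so s = 2 and d = 4003.
x_0 = 9947^4003 mod 16013 = 4166.
x_1 = 4166^2 mod 16013 = 13477.

13477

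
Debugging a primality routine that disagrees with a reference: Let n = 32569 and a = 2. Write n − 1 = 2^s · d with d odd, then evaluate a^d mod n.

n − 1 = 32568 = 2^3 · 4071, so s = 3 and d = 4071.
Repeated squaring mod 32569: 2^1 ≡ 2, 2^2 ≡ 4, 2^4 ≡ 16, 2^8 ≡ 256, 2^16 ≡ 398, 2^32 ≡ 28128, 2^64 ≡ 18236, 2^128 ≡ 22206, 2^256 ≡ 11776, 2^512 ≡ 27943, 2^1024 ≡ 2043, 2^2048 ≡ 5017.
4071 = 2048 + 1024 + 512 + 256 + 128 + 64 + 32 + 4 + 2 + 1, so 2^4071 ≡ 5017·2043·27943·11776·22206·18236·28128·16·4·2 ≡ 15018 (mod 32569).

15018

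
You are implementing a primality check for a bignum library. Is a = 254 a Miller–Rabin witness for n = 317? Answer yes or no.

n − 1 = 316 = 2^2 · 79, so s = 2 and d = 79.
x_0 = 254^79 mod 317 = 316.
x_0 = 316 ≡ −1, so 254 is not a witness.

no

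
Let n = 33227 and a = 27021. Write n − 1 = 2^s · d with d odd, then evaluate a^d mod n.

28950

n − 1 = 33226 = 2^1 · 16613, so s = 1 and d = 16613.
27021^16613 mod 33227 = 28950.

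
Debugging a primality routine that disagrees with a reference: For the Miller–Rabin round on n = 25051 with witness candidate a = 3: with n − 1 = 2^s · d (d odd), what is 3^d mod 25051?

n − 1 = 25050 = 2^1 · 12525, so s = 1 and d = 12525.
3^12525 mod 25051 = 6475.

6475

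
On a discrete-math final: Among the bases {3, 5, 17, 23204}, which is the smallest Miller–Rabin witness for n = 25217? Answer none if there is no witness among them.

n − 1 = 25216 = 2^7 · 197, so s = 7 and d = 197.
Base 3: x_0 = 3^197 mod 25217 = 13467. x_0 is neither 1 nor 25216, so continue squaring. x_1 = 13467^2 mod 25217 = 24642. x_2 = 24642^2 mod 25217 = 2804. x_3 = 2804^2 mod 25217 = 19929. x_4 = 19929^2 mod 25217 = 22508. x_5 = 22508^2 mod 25217 = 534. x_6 = 534^2 mod 25217 = 7769. Reached i = s−1 = 6 without hitting −1: 3 is a Miller–Rabin witness and 25217 is composite.
Base 5: x_0 = 5^197 mod 25217 = 10894. x_0 is neither 1 nor 25216, so continue squaring. x_1 = 10894^2 mod 25217 = 8034. x_2 = 8034^2 mod 25217 = 14853. x_3 = 14853^2 mod 25217 = 13293. x_4 = 13293^2 mod 25217 = 8330. x_5 = 8330^2 mod 25217 = 16933. x_6 = 16933^2 mod 25217 = 9199. Reached i = s−1 = 6 without hitting −1: 5 is a Miller–Rabin witness and 25217 is composite.
Base 17: x_0 = 17^197 mod 25217 = 19979. x_0 is neither 1 nor 25216, so continue squaring. x_1 = 19979^2 mod 25217 = 548. x_2 = 548^2 mod 25217 = 22917. x_3 = 22917^2 mod 25217 = 19647. x_4 = 19647^2 mod 25217 = 7990. x_5 = 7990^2 mod 25217 = 15873. x_6 = 15873^2 mod 25217 = 9082. Reached i = s−1 = 6 without hitting −1: 17 is a Miller–Rabin witness and 25217 is composite.
Base 23204: x_0 = 23204^197 mod 25217 = 13768. x_0 is neither 1 nor 25216, so continue squaring. x_1 = 13768^2 mod 25217 = 1635. x_2 = 1635^2 mod 25217 = 223. x_3 = 223^2 mod 25217 = 24512. x_4 = 24512^2 mod 25217 = 17902. x_5 = 17902^2 mod 25217 = 23968. x_6 = 23968^2 mod 25217 = 21764. Reached i = s−1 = 6 without hitting −1: 23204 is a Miller–Rabin witness and 25217 is composite.
The smallest witness among the given bases is 3.

3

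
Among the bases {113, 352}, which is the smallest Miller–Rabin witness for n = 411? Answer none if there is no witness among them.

113

n − 1 = 410 = 2^1 · 205, so s = 1 and d = 205.
Base 113: x_0 = 113^205 mod 411 = 161. x_0 ∉ {1, 410} and s = 1, so 113 is a Miller–Rabin witness and 411 is composite.
Base 352: x_0 = 352^205 mod 411 = 352. x_0 ∉ {1, 410} and s = 1, so 352 is a Miller–Rabin witness and 411 is composite.
The smallest witness among the given bases is 113.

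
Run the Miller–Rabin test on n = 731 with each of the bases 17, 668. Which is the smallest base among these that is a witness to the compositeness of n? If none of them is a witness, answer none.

17

n − 1 = 730 = 2^1 · 365, so s = 1 and d = 365.
Base 17: x_0 = 17^365 mod 731 = 612. x_0 ∉ {1, 730} and s = 1, so 17 is a Miller–Rabin witness and 731 is composite.
Base 668: x_0 = 668^365 mod 731 = 224. x_0 ∉ {1, 730} and s = 1, so 668 is a Miller–Rabin witness and 731 is composite.
The smallest witness among the given bases is 17.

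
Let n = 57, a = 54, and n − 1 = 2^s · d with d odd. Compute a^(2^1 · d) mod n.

42

n − 1 = 56 = 2^3 · 7, so s = 3 and d = 7.
x_0 = 54^7 mod 57 = 36.
x_1 = 36^2 mod 57 = 42.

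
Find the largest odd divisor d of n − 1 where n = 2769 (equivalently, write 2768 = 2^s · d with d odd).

173

Halving: 2768 → 1384 → 692 → 346 → 173; 173 is odd.
So 2768 = 2^4 · 173.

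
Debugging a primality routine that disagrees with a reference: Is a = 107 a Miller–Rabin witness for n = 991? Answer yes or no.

no

n − 1 = 990 = 2^1 · 495, so s = 1 and d = 495.
x_0 = 107^495 mod 991 = 1.
x_0 = 1, so 107 is not a witness.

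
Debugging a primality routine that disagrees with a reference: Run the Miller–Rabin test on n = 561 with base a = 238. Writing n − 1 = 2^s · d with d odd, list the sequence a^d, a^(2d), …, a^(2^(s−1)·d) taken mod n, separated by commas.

340, 34, 34, 34

n − 1 = 560 = 2^4 · 35, so s = 4 and d = 35.
x_0 = 238^35 mod 561 = 340.
x_1 = 340^2 mod 561 = 34.
x_2 = 34^2 mod 561 = 34.
x_3 = 34^2 mod 561 = 34.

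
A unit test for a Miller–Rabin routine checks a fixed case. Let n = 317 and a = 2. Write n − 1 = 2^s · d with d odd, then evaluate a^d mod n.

203

n − 1 = 316 = 2^2 · 79, so s = 2 and d = 79.
2^79 mod 317 = 203.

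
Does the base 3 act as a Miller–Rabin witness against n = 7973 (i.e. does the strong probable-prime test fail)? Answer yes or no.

yes

n − 1 = 7972 = 2^2 · 1993, so s = 2 and d = 1993.
By repeated squaring, 3^1993 ≡ 3006 (mod 7973).
x_0 = 3^1993 mod 7973 = 3006.
x_0 is neither 1 nor 7972, so continue squaring.
x_1 = 3006^2 mod 7973 = 2627.
Reached i = s−1 = 1 without hitting −1: 3 is a Miller–Rabin witness and 7973 is composite.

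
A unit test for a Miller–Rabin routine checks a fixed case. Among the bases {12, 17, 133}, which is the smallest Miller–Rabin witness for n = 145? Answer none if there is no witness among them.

none

n − 1 = 144 = 2^4 · 9, so s = 4 and d = 9.
Base 12: x_0 = 12^9 mod 145 = 12. x_0 is neither 1 nor 144, so continue squaring. x_1 = 12^2 mod 145 = 144. x_1 ≡ −1, so 12 is not a witness.
Base 17: x_0 = 17^9 mod 145 = 17. x_0 is neither 1 nor 144, so continue squaring. x_1 = 17^2 mod 145 = 144. x_1 ≡ −1, so 17 is not a witness.
Base 133: x_0 = 133^9 mod 145 = 133. x_0 is neither 1 nor 144, so continue squaring. x_1 = 133^2 mod 145 = 144. x_1 ≡ −1, so 133 is not a witness.
No listed base is a witness for 145.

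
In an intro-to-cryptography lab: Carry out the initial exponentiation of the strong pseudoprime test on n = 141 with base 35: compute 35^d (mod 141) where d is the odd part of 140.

23

n − 1 = 140 = 2^2 · 35, so s = 2 and d = 35.
35^35 mod 141 = 23.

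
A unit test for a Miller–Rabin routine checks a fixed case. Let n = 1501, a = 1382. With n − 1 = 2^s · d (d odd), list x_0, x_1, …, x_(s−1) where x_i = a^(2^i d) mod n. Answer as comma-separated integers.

n − 1 = 1500 = 2^2 · 375, so s = 2 and d = 375.
x_0 = 1382^375 mod 1501 = 886.
x_1 = 886^2 mod 1501 = 1474.

886, 1474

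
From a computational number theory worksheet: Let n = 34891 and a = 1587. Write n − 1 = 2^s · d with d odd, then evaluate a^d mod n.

n − 1 = 34890 = 2^1 · 17445, so s = 1 and d = 17445.
1587^17445 mod 34891 = 5819.

5819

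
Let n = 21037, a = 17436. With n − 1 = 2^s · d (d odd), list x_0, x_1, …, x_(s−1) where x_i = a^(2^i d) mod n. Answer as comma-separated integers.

18248, 15868

n − 1 = 21036 = 2^2 · 5259, so s = 2 and d = 5259.
x_0 = 17436^5259 mod 21037 = 18248.
x_1 = 18248^2 mod 21037 = 15868.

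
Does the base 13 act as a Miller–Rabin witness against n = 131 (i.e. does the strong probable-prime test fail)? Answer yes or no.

n − 1 = 130 = 2^1 · 65, so s = 1 and d = 65.
x_0 = 13^65 mod 131 = 1.
x_0 = 1, so 13 is not a witness.

no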